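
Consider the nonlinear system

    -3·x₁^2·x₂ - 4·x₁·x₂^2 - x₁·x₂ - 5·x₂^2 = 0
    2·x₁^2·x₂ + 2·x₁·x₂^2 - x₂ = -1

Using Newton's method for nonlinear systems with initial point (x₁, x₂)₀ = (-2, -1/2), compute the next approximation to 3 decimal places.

(-0.635, -0.740)

At (-2, -1/2): F = (5.750, -3.500).
Jacobian J = [[-6·x₁·x₂ - 4·x₂^2 - x₂, -3·x₁^2 - 8·x₁·x₂ - x₁ - 10·x₂], [4·x₁·x₂ + 2·x₂^2, 2·x₁^2 + 4·x₁·x₂ - 1]].
At the point, J = [[-6.500, -13.000], [4.500, 11.000]] (det J = -13.000).
Solving J·Δ = −F gives Δ = (1.365, -0.240).
Then the next iterate is (x₁, x₂)₁ = (-0.635, -0.740).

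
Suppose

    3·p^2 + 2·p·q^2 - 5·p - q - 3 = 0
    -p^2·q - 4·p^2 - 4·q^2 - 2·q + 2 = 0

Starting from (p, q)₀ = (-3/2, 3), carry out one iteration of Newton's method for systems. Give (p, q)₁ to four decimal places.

(0.3516, 2.4030)

At (-3/2, 3): F = (-18.7500, -55.7500).
Jacobian J = [[6·p + 2·q^2 - 5, 4·p·q - 1], [-2·p·q - 8·p, -p^2 - 8·q - 2]].
At the point, J = [[4.0000, -19.0000], [21.0000, -28.2500]] (det J = 286.0000).
Solving J·Δ = −F gives Δ = (1.8516, -0.5970).
Then the next iterate is (p, q)₁ = (0.3516, 2.4030).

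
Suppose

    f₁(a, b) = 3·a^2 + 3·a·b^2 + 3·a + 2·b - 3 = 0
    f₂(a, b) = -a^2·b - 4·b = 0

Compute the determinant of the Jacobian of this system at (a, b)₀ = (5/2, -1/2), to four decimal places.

-178.4375

J = [[6·a + 3·b^2 + 3, 6·a·b + 2], [-2·a·b, -a^2 - 4]].
At the point, J = [[18.7500, -5.5000], [2.5000, -10.2500]].
det J = -178.4375.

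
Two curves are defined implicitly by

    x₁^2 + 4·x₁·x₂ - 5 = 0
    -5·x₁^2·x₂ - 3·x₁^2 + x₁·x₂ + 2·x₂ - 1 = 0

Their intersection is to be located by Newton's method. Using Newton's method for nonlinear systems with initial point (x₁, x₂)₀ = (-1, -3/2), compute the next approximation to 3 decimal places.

(-1.000, -1.000)

At (-1, -3/2): F = (2.000, 2.000).
Jacobian J = [[2·x₁ + 4·x₂, 4·x₁], [-10·x₁·x₂ - 6·x₁ + x₂, -5·x₁^2 + x₁ + 2]].
At the point, J = [[-8.000, -4.000], [-10.500, -4.000]] (det J = -10.000).
Solving J·Δ = −F gives Δ = (0.000, 0.500).
Then the next iterate is (x₁, x₂)₁ = (-1.000, -1.000).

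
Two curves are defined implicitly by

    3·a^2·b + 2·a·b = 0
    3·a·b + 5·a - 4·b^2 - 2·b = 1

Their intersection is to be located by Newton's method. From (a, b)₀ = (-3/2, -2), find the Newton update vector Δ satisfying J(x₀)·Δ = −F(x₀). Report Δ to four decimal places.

(0.2057, 1.2322)

At (-3/2, -2): F = (-7.5000, -11.5000).
Jacobian J = [[6·a·b + 2·b, 3·a^2 + 2·a], [3·b + 5, 3·a - 8·b - 2]].
At the point, J = [[14.0000, 3.7500], [-1.0000, 9.5000]] (det J = 136.7500).
Solving J·Δ = −F gives Δ = (0.2057, 1.2322).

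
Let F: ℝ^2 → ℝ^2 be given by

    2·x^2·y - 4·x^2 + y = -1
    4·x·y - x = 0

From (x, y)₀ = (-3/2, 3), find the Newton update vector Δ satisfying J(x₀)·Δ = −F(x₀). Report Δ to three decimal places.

At (-3/2, 3): F = (8.500, -16.500).
Jacobian J = [[4·x·y - 8·x, 2·x^2 + 1], [4·y - 1, 4·x]].
At the point, J = [[-6.000, 5.500], [11.000, -6.000]] (det J = -24.500).
Solving J·Δ = −F gives Δ = (1.622, 0.224).

(1.622, 0.224)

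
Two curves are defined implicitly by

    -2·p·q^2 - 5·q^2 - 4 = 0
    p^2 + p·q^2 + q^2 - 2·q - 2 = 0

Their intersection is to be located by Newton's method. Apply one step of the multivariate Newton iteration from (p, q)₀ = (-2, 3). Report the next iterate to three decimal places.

(-2.149, 1.282)

At (-2, 3): F = (-13.000, -13.000).
Jacobian J = [[-2·q^2, -4·p·q - 10·q], [2·p + q^2, 2·p·q + 2·q - 2]].
At the point, J = [[-18.000, -6.000], [5.000, -8.000]] (det J = 174.000).
Solving J·Δ = −F gives Δ = (-0.149, -1.718).
Then the next iterate is (p, q)₁ = (-2.149, 1.282).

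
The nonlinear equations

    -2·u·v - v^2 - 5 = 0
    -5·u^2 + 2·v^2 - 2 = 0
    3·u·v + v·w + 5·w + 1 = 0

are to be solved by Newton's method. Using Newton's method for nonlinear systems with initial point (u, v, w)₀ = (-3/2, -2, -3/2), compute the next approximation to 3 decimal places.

At (-3/2, -2, -3/2): F = (-15.000, -5.250, 5.500).
Jacobian J = [[-2·v, -2·u - 2·v, 0], [-10·u, 4·v, 0], [3·v, 3·u + w, v + 5]].
At the point, J = [[4.000, 7.000, 0.000], [15.000, -8.000, 0.000], [-6.000, -6.000, 3.000]] (det J = -411.000).
Solving J·Δ = −F gives Δ = (1.144, 1.489, 3.433).
Then the next iterate is (u, v, w)₁ = (-0.356, -0.511, 1.933).

(-0.356, -0.511, 1.933)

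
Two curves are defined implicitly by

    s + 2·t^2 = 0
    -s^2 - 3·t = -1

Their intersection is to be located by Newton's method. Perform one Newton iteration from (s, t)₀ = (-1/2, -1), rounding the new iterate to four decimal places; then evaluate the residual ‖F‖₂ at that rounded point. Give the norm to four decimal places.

At (-1/2, -1): F = (1.5000, 3.7500).
Jacobian J = [[1, 4·t], [-2·s, -3]].
At the point, J = [[1.0000, -4.0000], [1.0000, -3.0000]] (det J = 1.0000).
Solving J·Δ = −F gives Δ = (-10.5000, -2.2500).
Then the next iterate is (s, t)₁ = (-11.0000, -3.2500).
Re-evaluating at (-11.0000, -3.2500): F = (10.1250, -110.2500), so ‖F‖₂ = 110.7139.

110.7139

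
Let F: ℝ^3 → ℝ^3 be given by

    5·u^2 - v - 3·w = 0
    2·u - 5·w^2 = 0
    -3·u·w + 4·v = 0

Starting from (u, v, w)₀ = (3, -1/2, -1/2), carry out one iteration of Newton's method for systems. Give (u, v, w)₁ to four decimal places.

At (3, -1/2, -1/2): F = (47.0000, 4.7500, 2.5000).
Jacobian J = [[10·u, -1, -3], [2, 0, -10·w], [-3·w, 4, -3·u]].
At the point, J = [[30.0000, -1.0000, -3.0000], [2.0000, 0.0000, 5.0000], [1.5000, 4.0000, -9.0000]] (det J = -649.5000).
Solving J·Δ = −F gives Δ = (-1.6201, -0.6969, -0.3020).
Then the next iterate is (u, v, w)₁ = (1.3799, -1.1969, -0.8020).

(1.3799, -1.1969, -0.8020)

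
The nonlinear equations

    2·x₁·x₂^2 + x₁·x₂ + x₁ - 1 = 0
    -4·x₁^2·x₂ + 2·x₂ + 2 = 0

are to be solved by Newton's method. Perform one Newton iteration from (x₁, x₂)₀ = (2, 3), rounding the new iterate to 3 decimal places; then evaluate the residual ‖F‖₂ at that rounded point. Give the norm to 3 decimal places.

At (2, 3): F = (43.000, -40.000).
Jacobian J = [[2·x₂^2 + x₂ + 1, 4·x₁·x₂ + x₁], [-8·x₁·x₂, -4·x₁^2 + 2]].
At the point, J = [[22.000, 26.000], [-48.000, -14.000]] (det J = 940.000).
Solving J·Δ = −F gives Δ = (-0.466, -1.260).
Then the next iterate is (x₁, x₂)₁ = (1.534, 1.740).
Re-evaluating at (1.534, 1.740): F = (12.49184, -10.89797), so ‖F‖₂ = 16.577.

16.577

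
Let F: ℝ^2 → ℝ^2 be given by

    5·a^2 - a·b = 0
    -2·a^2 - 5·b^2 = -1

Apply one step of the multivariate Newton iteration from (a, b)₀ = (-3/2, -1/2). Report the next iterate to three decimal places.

At (-3/2, -1/2): F = (10.500, -4.750).
Jacobian J = [[10·a - b, -a], [-4·a, -10·b]].
At the point, J = [[-14.500, 1.500], [6.000, 5.000]] (det J = -81.500).
Solving J·Δ = −F gives Δ = (0.732, 0.072).
Then the next iterate is (a, b)₁ = (-0.768, -0.428).

(-0.768, -0.428)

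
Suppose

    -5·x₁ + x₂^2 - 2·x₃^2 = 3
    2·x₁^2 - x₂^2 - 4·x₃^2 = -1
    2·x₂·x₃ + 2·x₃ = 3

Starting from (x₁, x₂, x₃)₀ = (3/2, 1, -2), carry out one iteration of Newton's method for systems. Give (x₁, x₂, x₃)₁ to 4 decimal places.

(-0.5154, -0.4577, -0.7077)

At (3/2, 1, -2): F = (-17.5000, -11.5000, -11.0000).
Jacobian J = [[-5, 2·x₂, -4·x₃], [4·x₁, -2·x₂, -8·x₃], [0, 2·x₃, 2·x₂ + 2]].
At the point, J = [[-5.0000, 2.0000, 8.0000], [6.0000, -2.0000, 16.0000], [0.0000, -4.0000, 4.0000]] (det J = -520.0000).
Solving J·Δ = −F gives Δ = (-2.0154, -1.4577, 1.2923).
Then the next iterate is (x₁, x₂, x₃)₁ = (-0.5154, -0.4577, -0.7077).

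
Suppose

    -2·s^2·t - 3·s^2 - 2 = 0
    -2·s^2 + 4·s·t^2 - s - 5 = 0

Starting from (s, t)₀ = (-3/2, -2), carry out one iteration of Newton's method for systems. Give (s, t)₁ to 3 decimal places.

At (-3/2, -2): F = (0.250, -32.000).
Jacobian J = [[-4·s·t - 6·s, -2·s^2], [-4·s + 4·t^2 - 1, 8·s·t]].
At the point, J = [[-3.000, -4.500], [21.000, 24.000]] (det J = 22.500).
Solving J·Δ = −F gives Δ = (6.133, -4.033).
Then the next iterate is (s, t)₁ = (4.633, -6.033).

(4.633, -6.033)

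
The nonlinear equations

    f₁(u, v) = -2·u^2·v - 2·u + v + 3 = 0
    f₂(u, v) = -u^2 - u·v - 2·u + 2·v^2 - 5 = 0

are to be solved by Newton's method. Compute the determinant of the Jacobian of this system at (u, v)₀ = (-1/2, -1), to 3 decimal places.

J = [[-4·u·v - 2, -2·u^2 + 1], [-2·u - v - 2, -u + 4·v]].
At the point, J = [[-4.000, 0.500], [0.000, -3.500]].
det J = 14.000.

14.000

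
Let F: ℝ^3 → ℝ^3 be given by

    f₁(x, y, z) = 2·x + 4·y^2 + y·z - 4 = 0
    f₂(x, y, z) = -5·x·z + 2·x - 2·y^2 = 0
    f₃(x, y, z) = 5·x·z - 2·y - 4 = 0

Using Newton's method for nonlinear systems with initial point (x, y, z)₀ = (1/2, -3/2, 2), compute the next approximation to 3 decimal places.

At (1/2, -3/2, 2): F = (3.000, -8.500, 4.000).
Jacobian J = [[2, 8·y + z, y], [-5·z + 2, -4·y, -5·x], [5·z, -2, 5·x]].
At the point, J = [[2.000, -10.000, -1.500], [-8.000, 6.000, -2.500], [10.000, -2.000, 2.500]] (det J = 136.000).
Solving J·Δ = −F gives Δ = (0.529, 0.860, -3.029).
Then the next iterate is (x, y, z)₁ = (1.029, -0.640, -1.029).

(1.029, -0.640, -1.029)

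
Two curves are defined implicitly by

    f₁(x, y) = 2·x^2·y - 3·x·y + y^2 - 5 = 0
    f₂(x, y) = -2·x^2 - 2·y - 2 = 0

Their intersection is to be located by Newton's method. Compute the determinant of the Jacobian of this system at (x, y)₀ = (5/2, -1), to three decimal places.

44.000

J = [[4·x·y - 3·y, 2·x^2 - 3·x + 2·y], [-4·x, -2]].
At the point, J = [[-7.000, 3.000], [-10.000, -2.000]].
det J = 44.000.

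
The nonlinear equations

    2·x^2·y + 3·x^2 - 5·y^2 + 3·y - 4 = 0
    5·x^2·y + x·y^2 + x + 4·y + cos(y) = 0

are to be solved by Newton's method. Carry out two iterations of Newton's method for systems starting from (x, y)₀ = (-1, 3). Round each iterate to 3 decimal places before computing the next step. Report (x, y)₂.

(0.350, 0.179)

At (-1, 3): F = (-31.000, 16.01001).
Jacobian J = [[4·x·y + 6·x, 2·x^2 - 10·y + 3], [10·x·y + y^2 + 1, 5·x^2 + 2·x·y - sin(y) + 4]].
At the point, J = [[-18.000, -25.000], [-20.000, 2.85888]] (det J = -551.45984).
Solving J·Δ = −F gives Δ = (0.565, -1.647).
Then the next iterate is (x, y)₁ = (-0.435, 1.353).
Round to (-0.435, 1.353) and repeat: F = (-8.01433, 5.67687), J = [[-4.96422, -10.15155], [-3.05494, 2.79264]].
Δ = (0.785, -1.174), so (x, y)₂ = (0.350, 0.179).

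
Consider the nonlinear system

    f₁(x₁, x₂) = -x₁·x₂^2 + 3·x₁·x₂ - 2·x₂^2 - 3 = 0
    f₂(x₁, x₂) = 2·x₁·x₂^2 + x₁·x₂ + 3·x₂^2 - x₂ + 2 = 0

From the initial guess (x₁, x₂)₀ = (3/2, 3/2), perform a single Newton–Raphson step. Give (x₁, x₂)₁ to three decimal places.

(1.227, 0.710)

At (3/2, 3/2): F = (-4.125, 16.250).
Jacobian J = [[-x₂^2 + 3·x₂, -2·x₁·x₂ + 3·x₁ - 4·x₂], [2·x₂^2 + x₂, 4·x₁·x₂ + x₁ + 6·x₂ - 1]].
At the point, J = [[2.250, -6.000], [6.000, 18.500]] (det J = 77.625).
Solving J·Δ = −F gives Δ = (-0.273, -0.790).
Then the next iterate is (x₁, x₂)₁ = (1.227, 0.710).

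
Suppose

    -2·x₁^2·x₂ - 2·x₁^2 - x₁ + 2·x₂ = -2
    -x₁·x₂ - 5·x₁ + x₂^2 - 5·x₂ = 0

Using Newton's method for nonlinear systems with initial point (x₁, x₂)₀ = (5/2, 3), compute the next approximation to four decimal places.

(-6.6667, 34.5556)

At (5/2, 3): F = (-44.5000, -26.0000).
Jacobian J = [[-4·x₁·x₂ - 4·x₁ - 1, -2·x₁^2 + 2], [-x₂ - 5, -x₁ + 2·x₂ - 5]].
At the point, J = [[-41.0000, -10.5000], [-8.0000, -1.5000]] (det J = -22.5000).
Solving J·Δ = −F gives Δ = (-9.1667, 31.5556).
Then the next iterate is (x₁, x₂)₁ = (-6.6667, 34.5556).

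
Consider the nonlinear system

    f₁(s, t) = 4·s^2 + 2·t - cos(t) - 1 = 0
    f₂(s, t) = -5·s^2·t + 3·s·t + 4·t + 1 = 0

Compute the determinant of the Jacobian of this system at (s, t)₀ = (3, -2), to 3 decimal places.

-826.898

J = [[8·s, sin(t) + 2], [-10·s·t + 3·t, -5·s^2 + 3·s + 4]].
At the point, J = [[24.000, 1.09070], [54.000, -32.000]].
det J = -826.898.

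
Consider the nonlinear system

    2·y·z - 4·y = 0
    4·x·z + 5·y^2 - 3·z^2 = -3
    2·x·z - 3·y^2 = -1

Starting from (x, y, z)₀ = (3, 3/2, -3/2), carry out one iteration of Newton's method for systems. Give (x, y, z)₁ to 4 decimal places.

At (3, 3/2, -3/2): F = (-10.5000, -10.5000, -14.7500).
Jacobian J = [[0, 2·z - 4, 2·y], [4·z, 10·y, 4·x - 6·z], [2·z, -6·y, 2·x]].
At the point, J = [[0.0000, -7.0000, 3.0000], [-6.0000, 15.0000, 21.0000], [-3.0000, -9.0000, 6.0000]] (det J = 486.0000).
Solving J·Δ = −F gives Δ = (0.5247, -0.9352, 1.3179).
Then the next iterate is (x, y, z)₁ = (3.5247, 0.5648, -0.1821).

(3.5247, 0.5648, -0.1821)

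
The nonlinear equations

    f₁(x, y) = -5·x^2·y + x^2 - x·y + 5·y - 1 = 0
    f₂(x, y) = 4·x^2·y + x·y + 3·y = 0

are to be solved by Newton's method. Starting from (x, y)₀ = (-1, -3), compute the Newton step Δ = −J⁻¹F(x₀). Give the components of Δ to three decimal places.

(0.000, 3.000)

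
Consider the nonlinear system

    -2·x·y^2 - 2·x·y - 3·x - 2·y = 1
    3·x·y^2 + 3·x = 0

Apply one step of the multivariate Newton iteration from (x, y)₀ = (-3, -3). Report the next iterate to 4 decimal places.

At (-3, -3): F = (50.0000, -90.0000).
Jacobian J = [[-2·y^2 - 2·y - 3, -4·x·y - 2·x - 2], [3·y^2 + 3, 6·x·y]].
At the point, J = [[-15.0000, -32.0000], [30.0000, 54.0000]] (det J = 150.0000).
Solving J·Δ = −F gives Δ = (1.2000, 1.0000).
Then the next iterate is (x, y)₁ = (-1.8000, -2.0000).

(-1.8000, -2.0000)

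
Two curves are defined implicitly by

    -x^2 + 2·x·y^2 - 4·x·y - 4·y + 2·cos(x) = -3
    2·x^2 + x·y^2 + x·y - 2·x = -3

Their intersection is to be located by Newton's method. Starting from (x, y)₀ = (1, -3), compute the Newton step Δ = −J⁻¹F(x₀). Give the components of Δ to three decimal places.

(1.598, 4.357)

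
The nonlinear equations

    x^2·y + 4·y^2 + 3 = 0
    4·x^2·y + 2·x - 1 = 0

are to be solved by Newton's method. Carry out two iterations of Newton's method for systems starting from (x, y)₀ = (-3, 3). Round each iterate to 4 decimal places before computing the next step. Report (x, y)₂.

(-2.4412, 0.2318)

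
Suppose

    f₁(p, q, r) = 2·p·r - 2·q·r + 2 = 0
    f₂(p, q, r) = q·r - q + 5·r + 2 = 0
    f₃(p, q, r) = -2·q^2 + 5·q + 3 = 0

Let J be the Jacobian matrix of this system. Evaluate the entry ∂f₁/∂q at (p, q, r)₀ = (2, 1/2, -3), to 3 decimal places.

∂f₁/∂q = -2·r.
At (2, 1/2, -3) this is 6.000.

6.000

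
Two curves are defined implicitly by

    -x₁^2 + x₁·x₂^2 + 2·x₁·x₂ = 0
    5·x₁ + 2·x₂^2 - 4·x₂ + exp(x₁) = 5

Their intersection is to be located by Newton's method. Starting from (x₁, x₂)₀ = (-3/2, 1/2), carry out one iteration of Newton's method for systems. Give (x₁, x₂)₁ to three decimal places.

(2.082, 2.966)

At (-3/2, 1/2): F = (-4.125, -13.77687).
Jacobian J = [[-2·x₁ + x₂^2 + 2·x₂, 2·x₁·x₂ + 2·x₁], [exp(x₁) + 5, 4·x₂ - 4]].
At the point, J = [[4.250, -4.500], [5.22313, -2.000]] (det J = 15.00409).
Solving J·Δ = −F gives Δ = (3.582, 2.466).
Then the next iterate is (x₁, x₂)₁ = (2.082, 2.966).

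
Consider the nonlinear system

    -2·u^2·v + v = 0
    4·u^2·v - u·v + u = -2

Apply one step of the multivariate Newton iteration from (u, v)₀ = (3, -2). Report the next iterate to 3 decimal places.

At (3, -2): F = (34.000, -61.000).
Jacobian J = [[-4·u·v, -2·u^2 + 1], [8·u·v - v + 1, 4·u^2 - u]].
At the point, J = [[24.000, -17.000], [-45.000, 33.000]] (det J = 27.000).
Solving J·Δ = −F gives Δ = (-3.148, -2.444).
Then the next iterate is (u, v)₁ = (-0.148, -4.444).

(-0.148, -4.444)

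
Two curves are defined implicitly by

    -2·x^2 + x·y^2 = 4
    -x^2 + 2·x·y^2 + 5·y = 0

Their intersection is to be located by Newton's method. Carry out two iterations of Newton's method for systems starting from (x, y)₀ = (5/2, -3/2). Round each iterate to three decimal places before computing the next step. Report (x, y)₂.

(1.225, -2.499)

At (5/2, -3/2): F = (-10.875, -2.500).
Jacobian J = [[-4·x + y^2, 2·x·y], [-2·x + 2·y^2, 4·x·y + 5]].
At the point, J = [[-7.750, -7.500], [-0.500, -10.000]] (det J = 73.750).
Solving J·Δ = −F gives Δ = (-1.220, -0.189).
Then the next iterate is (x, y)₁ = (1.280, -1.689).
Round to (1.280, -1.689) and repeat: F = (-3.62532, -2.78043), J = [[-2.26728, -4.32384], [3.14544, -3.64768]].
Δ = (-0.055, -0.810), so (x, y)₂ = (1.225, -2.499).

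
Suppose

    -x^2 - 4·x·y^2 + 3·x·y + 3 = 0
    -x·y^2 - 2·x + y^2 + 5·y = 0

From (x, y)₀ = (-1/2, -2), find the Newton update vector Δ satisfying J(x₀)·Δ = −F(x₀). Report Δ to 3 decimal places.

(-1.174, 4.042)

At (-1/2, -2): F = (13.750, -3.000).
Jacobian J = [[-2·x - 4·y^2 + 3·y, -8·x·y + 3·x], [-y^2 - 2, -2·x·y + 2·y + 5]].
At the point, J = [[-21.000, -9.500], [-6.000, -1.000]] (det J = -36.000).
Solving J·Δ = −F gives Δ = (-1.174, 4.042).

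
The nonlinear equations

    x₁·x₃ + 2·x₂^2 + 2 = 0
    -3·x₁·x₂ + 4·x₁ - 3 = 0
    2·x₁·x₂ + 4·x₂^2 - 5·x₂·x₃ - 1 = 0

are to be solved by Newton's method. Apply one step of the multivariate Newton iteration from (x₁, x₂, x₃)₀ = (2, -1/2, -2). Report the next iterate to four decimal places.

At (2, -1/2, -2): F = (-1.5000, 8.0000, -7.0000).
Jacobian J = [[x₃, 4·x₂, x₁], [-3·x₂ + 4, -3·x₁, 0], [2·x₂, 2·x₁ + 8·x₂ - 5·x₃, -5·x₂]].
At the point, J = [[-2.0000, -2.0000, 2.0000], [5.5000, -6.0000, 0.0000], [-1.0000, 10.0000, 2.5000]] (det J = 155.5000).
Solving J·Δ = −F gives Δ = (-0.8907, 0.5169, 0.3762).
Then the next iterate is (x₁, x₂, x₃)₁ = (1.1093, 0.0169, -1.6238).

(1.1093, 0.0169, -1.6238)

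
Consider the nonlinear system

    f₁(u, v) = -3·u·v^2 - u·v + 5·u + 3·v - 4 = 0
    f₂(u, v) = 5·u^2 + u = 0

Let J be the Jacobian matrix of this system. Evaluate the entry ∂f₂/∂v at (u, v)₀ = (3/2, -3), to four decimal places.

∂f₂/∂v = 0.
At (3/2, -3) this is 0.0000.

0.0000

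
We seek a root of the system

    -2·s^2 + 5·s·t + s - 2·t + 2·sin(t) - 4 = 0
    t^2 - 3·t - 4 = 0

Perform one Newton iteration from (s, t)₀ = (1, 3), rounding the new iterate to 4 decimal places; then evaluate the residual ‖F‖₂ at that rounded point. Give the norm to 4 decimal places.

3.5538

At (1, 3): F = (4.282240, -4.0000).
Jacobian J = [[-4·s + 5·t + 1, 5·s + 2·cos(t) - 2], [0, 2·t - 3]].
At the point, J = [[12.0000, 1.020015], [0.0000, 3.0000]] (det J = 36.0000).
Solving J·Δ = −F gives Δ = (-0.4702, 1.3333).
Then the next iterate is (s, t)₁ = (0.5298, 4.3333).
Re-evaluating at (0.5298, 4.3333): F = (-3.077269, 1.777589), so ‖F‖₂ = 3.5538.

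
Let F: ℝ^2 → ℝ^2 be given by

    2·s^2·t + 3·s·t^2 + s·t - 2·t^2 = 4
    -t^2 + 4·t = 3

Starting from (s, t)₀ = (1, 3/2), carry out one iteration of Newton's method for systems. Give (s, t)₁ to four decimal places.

(1.1228, 0.7500)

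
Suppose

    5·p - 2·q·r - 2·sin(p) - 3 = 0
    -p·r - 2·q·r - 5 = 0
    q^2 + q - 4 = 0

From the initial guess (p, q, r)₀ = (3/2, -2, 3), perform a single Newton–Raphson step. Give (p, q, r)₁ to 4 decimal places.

(0.6608, -2.6667, -0.6070)

At (3/2, -2, 3): F = (14.505010, 2.5000, -2.0000).
Jacobian J = [[-2·cos(p) + 5, -2·r, -2·q], [-r, -2·r, -p - 2·q], [0, 2·q + 1, 0]].
At the point, J = [[4.858526, -6.0000, 4.0000], [-3.0000, -6.0000, 2.5000], [0.0000, -3.0000, 0.0000]] (det J = 72.438942).
Solving J·Δ = −F gives Δ = (-0.8392, -0.6667, -3.6070).
Then the next iterate is (p, q, r)₁ = (0.6608, -2.6667, -0.6070).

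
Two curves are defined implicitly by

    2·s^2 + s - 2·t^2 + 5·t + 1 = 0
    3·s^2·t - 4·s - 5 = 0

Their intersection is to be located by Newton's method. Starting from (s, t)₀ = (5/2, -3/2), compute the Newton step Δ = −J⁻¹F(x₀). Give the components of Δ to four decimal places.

At (5/2, -3/2): F = (4.0000, -43.1250).
Jacobian J = [[4·s + 1, -4·t + 5], [6·s·t - 4, 3·s^2]].
At the point, J = [[11.0000, 11.0000], [-26.5000, 18.7500]] (det J = 497.7500).
Solving J·Δ = −F gives Δ = (-1.1037, 0.7401).

(-1.1037, 0.7401)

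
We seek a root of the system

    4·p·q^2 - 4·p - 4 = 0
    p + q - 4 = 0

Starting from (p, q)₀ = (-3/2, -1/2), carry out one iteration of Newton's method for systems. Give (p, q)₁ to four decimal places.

At (-3/2, -1/2): F = (0.5000, -6.0000).
Jacobian J = [[4·q^2 - 4, 8·p·q], [1, 1]].
At the point, J = [[-3.0000, 6.0000], [1.0000, 1.0000]] (det J = -9.0000).
Solving J·Δ = −F gives Δ = (4.0556, 1.9444).
Then the next iterate is (p, q)₁ = (2.5556, 1.4444).

(2.5556, 1.4444)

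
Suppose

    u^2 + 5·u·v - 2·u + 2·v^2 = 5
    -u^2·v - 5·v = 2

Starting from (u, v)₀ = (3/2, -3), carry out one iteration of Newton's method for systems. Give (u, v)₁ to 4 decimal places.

(0.3508, -1.7025)

At (3/2, -3): F = (-10.2500, 19.7500).
Jacobian J = [[2·u + 5·v - 2, 5·u + 4·v], [-2·u·v, -u^2 - 5]].
At the point, J = [[-14.0000, -4.5000], [9.0000, -7.2500]] (det J = 142.0000).
Solving J·Δ = −F gives Δ = (-1.1492, 1.2975).
Then the next iterate is (u, v)₁ = (0.3508, -1.7025).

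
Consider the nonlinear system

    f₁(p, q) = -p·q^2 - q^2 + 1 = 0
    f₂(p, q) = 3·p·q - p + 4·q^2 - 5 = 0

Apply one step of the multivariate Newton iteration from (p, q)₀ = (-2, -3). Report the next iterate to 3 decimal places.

(-2.029, -1.290)

At (-2, -3): F = (10.000, 51.000).
Jacobian J = [[-q^2, -2·p·q - 2·q], [3·q - 1, 3·p + 8·q]].
At the point, J = [[-9.000, -6.000], [-10.000, -30.000]] (det J = 210.000).
Solving J·Δ = −F gives Δ = (-0.029, 1.710).
Then the next iterate is (p, q)₁ = (-2.029, -1.290).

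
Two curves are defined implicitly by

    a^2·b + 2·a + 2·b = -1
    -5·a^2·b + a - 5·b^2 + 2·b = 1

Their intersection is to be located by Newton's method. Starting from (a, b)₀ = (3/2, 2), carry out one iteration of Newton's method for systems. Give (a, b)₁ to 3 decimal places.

(-0.343, 2.528)

At (3/2, 2): F = (12.500, -38.000).
Jacobian J = [[2·a·b + 2, a^2 + 2], [-10·a·b + 1, -5·a^2 - 10·b + 2]].
At the point, J = [[8.000, 4.250], [-29.000, -29.250]] (det J = -110.750).
Solving J·Δ = −F gives Δ = (-1.843, 0.528).
Then the next iterate is (a, b)₁ = (-0.343, 2.528).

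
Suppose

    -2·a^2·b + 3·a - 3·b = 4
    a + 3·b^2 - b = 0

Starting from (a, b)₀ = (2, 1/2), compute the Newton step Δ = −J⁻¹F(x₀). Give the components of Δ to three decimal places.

(-1.972, -0.139)

At (2, 1/2): F = (-3.500, 2.250).
Jacobian J = [[-4·a·b + 3, -2·a^2 - 3], [1, 6·b - 1]].
At the point, J = [[-1.000, -11.000], [1.000, 2.000]] (det J = 9.000).
Solving J·Δ = −F gives Δ = (-1.972, -0.139).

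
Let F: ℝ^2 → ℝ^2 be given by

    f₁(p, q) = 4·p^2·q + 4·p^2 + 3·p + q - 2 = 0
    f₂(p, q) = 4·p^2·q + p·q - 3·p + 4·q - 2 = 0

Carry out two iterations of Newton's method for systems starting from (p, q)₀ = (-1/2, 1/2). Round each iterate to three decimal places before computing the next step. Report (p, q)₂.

At (-1/2, 1/2): F = (-1.500, 1.750).
Jacobian J = [[8·p·q + 8·p + 3, 4·p^2 + 1], [8·p·q + q - 3, 4·p^2 + p + 4]].
At the point, J = [[-3.000, 2.000], [-4.500, 4.500]] (det J = -4.500).
Solving J·Δ = −F gives Δ = (-2.278, -2.667).
Then the next iterate is (p, q)₁ = (-2.778, -2.167).
Round to (-2.778, -2.167) and repeat: F = (-48.52528, -63.20749), J = [[28.93541, 31.86914], [42.99241, 32.09114]].
Δ = (1.035, 0.583), so (p, q)₂ = (-1.743, -1.584).

(-1.743, -1.584)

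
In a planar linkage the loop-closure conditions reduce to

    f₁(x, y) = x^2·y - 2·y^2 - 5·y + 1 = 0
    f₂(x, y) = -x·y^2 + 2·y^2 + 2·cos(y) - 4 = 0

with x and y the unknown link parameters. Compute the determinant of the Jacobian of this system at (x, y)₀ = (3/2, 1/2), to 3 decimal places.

-1.876

J = [[2·x·y, x^2 - 4·y - 5], [-y^2, -2·x·y + 4·y - 2·sin(y)]].
At the point, J = [[1.500, -4.750], [-0.250, -0.45885]].
det J = -1.876.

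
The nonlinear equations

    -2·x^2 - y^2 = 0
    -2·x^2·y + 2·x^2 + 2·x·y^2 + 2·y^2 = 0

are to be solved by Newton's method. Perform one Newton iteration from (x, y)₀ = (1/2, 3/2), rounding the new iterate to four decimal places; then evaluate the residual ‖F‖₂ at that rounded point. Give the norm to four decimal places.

At (1/2, 3/2): F = (-2.7500, 6.5000).
Jacobian J = [[-4·x, -2·y], [-4·x·y + 4·x + 2·y^2, -2·x^2 + 4·x·y + 4·y]].
At the point, J = [[-2.0000, -3.0000], [3.5000, 8.5000]] (det J = -6.5000).
Solving J·Δ = −F gives Δ = (-0.5962, -0.5192).
Then the next iterate is (x, y)₁ = (-0.0962, 0.9808).
Re-evaluating at (-0.0962, 0.9808): F = (-0.980478, 1.739210), so ‖F‖₂ = 1.9965.

1.9965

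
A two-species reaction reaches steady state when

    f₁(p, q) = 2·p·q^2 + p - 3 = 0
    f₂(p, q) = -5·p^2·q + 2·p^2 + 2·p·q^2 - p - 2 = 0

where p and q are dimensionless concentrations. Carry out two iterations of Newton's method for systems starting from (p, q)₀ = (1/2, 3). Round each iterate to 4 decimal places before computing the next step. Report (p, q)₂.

(0.2447, 2.3960)

At (1/2, 3): F = (6.5000, 3.2500).
Jacobian J = [[2·q^2 + 1, 4·p·q], [-10·p·q + 4·p + 2·q^2 - 1, -5·p^2 + 4·p·q]].
At the point, J = [[19.0000, 6.0000], [4.0000, 4.7500]] (det J = 66.2500).
Solving J·Δ = −F gives Δ = (-0.1717, -0.5396).
Then the next iterate is (p, q)₁ = (0.3283, 2.4604).
Round to (0.3283, 2.4604) and repeat: F = (1.303073, 0.536114), J = [[13.107136, 3.230997], [4.342843, 2.692093]].
Δ = (-0.0836, -0.0644), so (p, q)₂ = (0.2447, 2.3960).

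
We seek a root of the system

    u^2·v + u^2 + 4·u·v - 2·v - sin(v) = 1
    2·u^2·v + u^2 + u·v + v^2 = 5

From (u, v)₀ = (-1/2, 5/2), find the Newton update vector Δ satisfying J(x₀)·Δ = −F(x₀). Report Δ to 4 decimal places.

(2.2180, 1.2526)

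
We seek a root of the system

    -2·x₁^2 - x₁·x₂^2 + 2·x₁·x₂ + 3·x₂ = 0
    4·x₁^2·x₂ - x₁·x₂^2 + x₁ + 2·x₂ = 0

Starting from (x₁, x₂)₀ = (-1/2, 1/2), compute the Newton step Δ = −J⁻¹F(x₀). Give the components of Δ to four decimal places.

(0.0490, -0.3039)

At (-1/2, 1/2): F = (0.6250, 1.1250).
Jacobian J = [[-4·x₁ - x₂^2 + 2·x₂, -2·x₁·x₂ + 2·x₁ + 3], [8·x₁·x₂ - x₂^2 + 1, 4·x₁^2 - 2·x₁·x₂ + 2]].
At the point, J = [[2.7500, 2.5000], [-1.2500, 3.5000]] (det J = 12.7500).
Solving J·Δ = −F gives Δ = (0.0490, -0.3039).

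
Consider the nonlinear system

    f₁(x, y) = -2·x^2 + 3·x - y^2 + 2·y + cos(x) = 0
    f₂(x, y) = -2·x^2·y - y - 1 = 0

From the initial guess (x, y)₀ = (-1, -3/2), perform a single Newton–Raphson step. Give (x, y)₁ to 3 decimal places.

(-2.796, 3.258)

At (-1, -3/2): F = (-9.70970, 3.500).
Jacobian J = [[-4·x - sin(x) + 3, -2·y + 2], [-4·x·y, -2·x^2 - 1]].
At the point, J = [[7.84147, 5.000], [-6.000, -3.000]] (det J = 6.47559).
Solving J·Δ = −F gives Δ = (-1.796, 4.758).
Then the next iterate is (x, y)₁ = (-2.796, 3.258).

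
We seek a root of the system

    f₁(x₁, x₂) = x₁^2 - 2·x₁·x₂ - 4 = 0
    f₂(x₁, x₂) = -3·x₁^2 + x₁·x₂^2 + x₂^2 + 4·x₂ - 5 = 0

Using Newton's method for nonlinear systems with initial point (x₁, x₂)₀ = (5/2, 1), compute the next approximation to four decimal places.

At (5/2, 1): F = (-2.7500, -16.2500).
Jacobian J = [[2·x₁ - 2·x₂, -2·x₁], [-6·x₁ + x₂^2, 2·x₁·x₂ + 2·x₂ + 4]].
At the point, J = [[3.0000, -5.0000], [-14.0000, 11.0000]] (det J = -37.0000).
Solving J·Δ = −F gives Δ = (-3.0135, -2.3581).
Then the next iterate is (x₁, x₂)₁ = (-0.5135, -1.3581).

(-0.5135, -1.3581)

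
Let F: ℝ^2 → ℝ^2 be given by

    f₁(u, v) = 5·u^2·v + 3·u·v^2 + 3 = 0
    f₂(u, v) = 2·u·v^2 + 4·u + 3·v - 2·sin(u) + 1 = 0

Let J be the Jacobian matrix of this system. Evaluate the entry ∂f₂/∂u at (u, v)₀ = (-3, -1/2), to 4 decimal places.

6.4800

∂f₂/∂u = 2·v^2 - 2·cos(u) + 4.
At (-3, -1/2) this is 6.4800.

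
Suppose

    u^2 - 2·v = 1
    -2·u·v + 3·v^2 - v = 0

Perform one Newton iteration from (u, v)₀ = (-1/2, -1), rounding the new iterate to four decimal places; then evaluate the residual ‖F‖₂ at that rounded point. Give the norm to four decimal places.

0.7428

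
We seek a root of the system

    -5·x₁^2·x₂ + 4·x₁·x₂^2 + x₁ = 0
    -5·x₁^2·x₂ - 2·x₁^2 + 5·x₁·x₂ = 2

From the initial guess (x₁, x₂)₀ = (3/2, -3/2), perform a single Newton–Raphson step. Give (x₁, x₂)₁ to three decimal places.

(2.527, 0.730)

At (3/2, -3/2): F = (31.875, -0.875).
Jacobian J = [[-10·x₁·x₂ + 4·x₂^2 + 1, -5·x₁^2 + 8·x₁·x₂], [-10·x₁·x₂ - 4·x₁ + 5·x₂, -5·x₁^2 + 5·x₁]].
At the point, J = [[32.500, -29.250], [9.000, -3.750]] (det J = 141.375).
Solving J·Δ = −F gives Δ = (1.027, 2.230).
Then the next iterate is (x₁, x₂)₁ = (2.527, 0.730).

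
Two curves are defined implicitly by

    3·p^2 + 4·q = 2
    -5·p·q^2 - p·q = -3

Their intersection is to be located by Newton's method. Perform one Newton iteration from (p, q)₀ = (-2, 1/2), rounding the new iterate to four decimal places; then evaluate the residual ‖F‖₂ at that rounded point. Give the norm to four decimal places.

3.8451

At (-2, 1/2): F = (12.0000, 6.5000).
Jacobian J = [[6·p, 4], [-5·q^2 - q, -10·p·q - p]].
At the point, J = [[-12.0000, 4.0000], [-1.7500, 12.0000]] (det J = -137.0000).
Solving J·Δ = −F gives Δ = (0.8613, -0.4161).
Then the next iterate is (p, q)₁ = (-1.1387, 0.0839).
Re-evaluating at (-1.1387, 0.0839): F = (2.225513, 3.135615), so ‖F‖₂ = 3.8451.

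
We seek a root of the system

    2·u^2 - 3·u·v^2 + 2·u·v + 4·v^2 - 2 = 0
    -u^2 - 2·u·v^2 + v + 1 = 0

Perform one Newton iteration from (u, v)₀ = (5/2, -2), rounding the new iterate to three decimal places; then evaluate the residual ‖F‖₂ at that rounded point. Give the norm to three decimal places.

7.169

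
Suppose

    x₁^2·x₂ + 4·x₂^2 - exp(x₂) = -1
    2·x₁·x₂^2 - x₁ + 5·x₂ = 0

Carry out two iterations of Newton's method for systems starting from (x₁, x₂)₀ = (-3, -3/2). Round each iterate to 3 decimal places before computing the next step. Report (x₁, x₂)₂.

(-1.869, -0.445)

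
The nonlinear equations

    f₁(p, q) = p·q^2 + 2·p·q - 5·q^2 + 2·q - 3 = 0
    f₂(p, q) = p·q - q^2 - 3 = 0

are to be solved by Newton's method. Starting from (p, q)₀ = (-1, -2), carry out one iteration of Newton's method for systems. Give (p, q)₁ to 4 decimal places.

(-1.8125, -0.8750)

At (-1, -2): F = (-27.0000, -5.0000).
Jacobian J = [[q^2 + 2·q, 2·p·q + 2·p - 10·q + 2], [q, p - 2·q]].
At the point, J = [[0.0000, 24.0000], [-2.0000, 3.0000]] (det J = 48.0000).
Solving J·Δ = −F gives Δ = (-0.8125, 1.1250).
Then the next iterate is (p, q)₁ = (-1.8125, -0.8750).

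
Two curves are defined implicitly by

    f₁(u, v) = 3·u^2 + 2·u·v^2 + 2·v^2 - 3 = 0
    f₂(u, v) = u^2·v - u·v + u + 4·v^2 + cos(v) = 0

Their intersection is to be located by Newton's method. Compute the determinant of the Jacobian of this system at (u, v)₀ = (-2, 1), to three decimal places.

-147.585

J = [[6·u + 2·v^2, 4·u·v + 4·v], [2·u·v - v + 1, u^2 - u + 8·v - sin(v)]].
At the point, J = [[-10.000, -4.000], [-4.000, 13.15853]].
det J = -147.585.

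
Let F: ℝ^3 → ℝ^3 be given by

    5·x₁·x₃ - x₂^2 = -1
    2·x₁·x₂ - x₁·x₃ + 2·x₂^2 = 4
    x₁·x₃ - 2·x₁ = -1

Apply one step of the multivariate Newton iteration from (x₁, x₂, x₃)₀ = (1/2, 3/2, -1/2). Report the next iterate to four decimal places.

At (1/2, 3/2, -1/2): F = (-2.5000, 2.2500, -0.2500).
Jacobian J = [[5·x₃, -2·x₂, 5·x₁], [2·x₂ - x₃, 2·x₁ + 4·x₂, -x₁], [x₃ - 2, 0, x₁]].
At the point, J = [[-2.5000, -3.0000, 2.5000], [3.5000, 7.0000, -0.5000], [-2.5000, 0.0000, 0.5000]] (det J = 36.5000).
Solving J·Δ = −F gives Δ = (0.0377, -0.2911, 0.6884).
Then the next iterate is (x₁, x₂, x₃)₁ = (0.5377, 1.2089, 0.1884).

(0.5377, 1.2089, 0.1884)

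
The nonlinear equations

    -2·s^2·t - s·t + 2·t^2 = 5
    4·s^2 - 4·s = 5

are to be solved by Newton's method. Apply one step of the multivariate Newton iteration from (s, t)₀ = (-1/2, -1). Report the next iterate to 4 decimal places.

At (-1/2, -1): F = (-3.0000, -2.0000).
Jacobian J = [[-4·s·t - t, -2·s^2 - s + 4·t], [8·s - 4, 0]].
At the point, J = [[-1.0000, -4.0000], [-8.0000, 0.0000]] (det J = -32.0000).
Solving J·Δ = −F gives Δ = (-0.2500, -0.6875).
Then the next iterate is (s, t)₁ = (-0.7500, -1.6875).

(-0.7500, -1.6875)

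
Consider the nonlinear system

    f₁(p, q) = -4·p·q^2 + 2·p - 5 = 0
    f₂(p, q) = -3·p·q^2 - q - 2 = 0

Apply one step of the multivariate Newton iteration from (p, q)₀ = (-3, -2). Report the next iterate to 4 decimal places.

At (-3, -2): F = (37.0000, 36.0000).
Jacobian J = [[-4·q^2 + 2, -8·p·q], [-3·q^2, -6·p·q - 1]].
At the point, J = [[-14.0000, -48.0000], [-12.0000, -37.0000]] (det J = -58.0000).
Solving J·Δ = −F gives Δ = (6.1897, -1.0345).
Then the next iterate is (p, q)₁ = (3.1897, -3.0345).

(3.1897, -3.0345)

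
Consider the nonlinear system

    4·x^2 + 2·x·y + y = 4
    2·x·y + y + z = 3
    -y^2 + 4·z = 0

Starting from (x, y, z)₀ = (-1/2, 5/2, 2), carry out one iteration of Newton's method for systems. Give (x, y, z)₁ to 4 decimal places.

At (-1/2, 5/2, 2): F = (-3.0000, -1.0000, 1.7500).
Jacobian J = [[8·x + 2·y, 2·x + 1, 0], [2·y, 2·x + 1, 1], [0, -2·y, 4]].
At the point, J = [[1.0000, 0.0000, 0.0000], [5.0000, 0.0000, 1.0000], [0.0000, -5.0000, 4.0000]] (det J = 5.0000).
Solving J·Δ = −F gives Δ = (3.0000, -10.8500, -14.0000).
Then the next iterate is (x, y, z)₁ = (2.5000, -8.3500, -12.0000).

(2.5000, -8.3500, -12.0000)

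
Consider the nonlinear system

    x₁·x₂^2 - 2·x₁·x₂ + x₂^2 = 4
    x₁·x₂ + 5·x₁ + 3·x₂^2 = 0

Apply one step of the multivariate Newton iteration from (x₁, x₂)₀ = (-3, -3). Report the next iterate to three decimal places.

(-1.684, -1.875)

At (-3, -3): F = (-40.000, 21.000).
Jacobian J = [[x₂^2 - 2·x₂, 2·x₁·x₂ - 2·x₁ + 2·x₂], [x₂ + 5, x₁ + 6·x₂]].
At the point, J = [[15.000, 18.000], [2.000, -21.000]] (det J = -351.000).
Solving J·Δ = −F gives Δ = (1.316, 1.125).
Then the next iterate is (x₁, x₂)₁ = (-1.684, -1.875).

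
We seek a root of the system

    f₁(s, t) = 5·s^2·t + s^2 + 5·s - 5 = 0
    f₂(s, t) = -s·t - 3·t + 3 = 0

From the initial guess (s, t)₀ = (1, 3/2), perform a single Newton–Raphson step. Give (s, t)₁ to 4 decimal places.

(0.7640, 0.8385)

At (1, 3/2): F = (8.5000, -3.0000).
Jacobian J = [[10·s·t + 2·s + 5, 5·s^2], [-t, -s - 3]].
At the point, J = [[22.0000, 5.0000], [-1.5000, -4.0000]] (det J = -80.5000).
Solving J·Δ = −F gives Δ = (-0.2360, -0.6615).
Then the next iterate is (s, t)₁ = (0.7640, 0.8385).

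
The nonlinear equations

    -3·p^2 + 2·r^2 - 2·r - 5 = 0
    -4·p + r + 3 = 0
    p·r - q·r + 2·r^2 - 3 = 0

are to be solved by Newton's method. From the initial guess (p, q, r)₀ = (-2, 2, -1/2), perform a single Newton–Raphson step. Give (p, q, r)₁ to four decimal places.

At (-2, 2, -1/2): F = (-15.5000, 10.5000, -0.5000).
Jacobian J = [[-6·p, 0, 4·r - 2], [-4, 0, 1], [r, -r, p - q + 4·r]].
At the point, J = [[12.0000, 0.0000, -4.0000], [-4.0000, 0.0000, 1.0000], [-0.5000, 0.5000, -6.0000]] (det J = 2.0000).
Solving J·Δ = −F gives Δ = (6.6250, 199.6250, 16.0000).
Then the next iterate is (p, q, r)₁ = (4.6250, 201.6250, 15.5000).

(4.6250, 201.6250, 15.5000)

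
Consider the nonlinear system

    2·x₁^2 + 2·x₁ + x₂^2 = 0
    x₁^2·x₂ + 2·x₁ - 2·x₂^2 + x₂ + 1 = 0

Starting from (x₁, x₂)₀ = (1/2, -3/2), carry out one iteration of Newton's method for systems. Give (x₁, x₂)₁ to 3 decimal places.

(0.039, -0.865)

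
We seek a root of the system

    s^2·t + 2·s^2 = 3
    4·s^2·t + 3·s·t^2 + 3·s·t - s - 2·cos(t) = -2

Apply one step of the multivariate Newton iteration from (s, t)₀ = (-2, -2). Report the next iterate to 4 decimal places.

(-1.5937, -1.2500)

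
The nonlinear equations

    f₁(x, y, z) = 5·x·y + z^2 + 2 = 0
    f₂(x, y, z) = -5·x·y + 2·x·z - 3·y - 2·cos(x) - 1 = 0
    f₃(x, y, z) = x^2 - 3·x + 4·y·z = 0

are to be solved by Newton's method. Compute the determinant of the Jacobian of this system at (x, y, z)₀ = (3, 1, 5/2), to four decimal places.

J = [[5·y, 5·x, 2·z], [-5·y + 2·z + 2·sin(x), -5·x - 3, 2·x], [2·x - 3, 4·z, 4·y]].
At the point, J = [[5.0000, 15.0000, 5.0000], [0.282240, -18.0000, 6.0000], [3.0000, 10.0000, 4.0000]].
det J = -122.8224.

-122.8224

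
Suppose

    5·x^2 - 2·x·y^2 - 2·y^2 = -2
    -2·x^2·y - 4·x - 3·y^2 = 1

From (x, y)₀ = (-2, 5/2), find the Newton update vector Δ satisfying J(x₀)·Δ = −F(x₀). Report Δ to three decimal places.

(0.810, -0.817)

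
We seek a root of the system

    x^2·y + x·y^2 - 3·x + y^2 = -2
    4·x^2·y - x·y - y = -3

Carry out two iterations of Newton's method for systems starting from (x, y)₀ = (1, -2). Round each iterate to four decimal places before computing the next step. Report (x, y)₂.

At (1, -2): F = (5.0000, -1.0000).
Jacobian J = [[2·x·y + y^2 - 3, x^2 + 2·x·y + 2·y], [8·x·y - y, 4·x^2 - x - 1]].
At the point, J = [[-3.0000, -7.0000], [-14.0000, 2.0000]] (det J = -104.0000).
Solving J·Δ = −F gives Δ = (0.0288, 0.7019).
Then the next iterate is (x, y)₁ = (1.0288, -1.2981).
Round to (1.0288, -1.2981) and repeat: F = (0.958310, 0.137796), J = [[-3.985907, -4.208741], [-9.385782, 2.204918]].
Δ = (0.0558, 0.1749), so (x, y)₂ = (1.0846, -1.1232).

(1.0846, -1.1232)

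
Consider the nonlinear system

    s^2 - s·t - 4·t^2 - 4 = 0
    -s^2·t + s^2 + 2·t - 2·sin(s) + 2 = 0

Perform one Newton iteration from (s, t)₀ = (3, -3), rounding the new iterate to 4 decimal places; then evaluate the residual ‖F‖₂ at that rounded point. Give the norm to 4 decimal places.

11.0294

At (3, -3): F = (-22.0000, 31.717760).
Jacobian J = [[2·s - t, -s - 8·t], [-2·s·t + 2·s - 2·cos(s), -s^2 + 2]].
At the point, J = [[9.0000, 21.0000], [25.979985, -7.0000]] (det J = -608.579685).
Solving J·Δ = −F gives Δ = (-0.8414, 1.4082).
Then the next iterate is (s, t)₁ = (2.1586, -1.5918).
Re-evaluating at (2.1586, -1.5918): F = (-6.039696, 9.228711), so ‖F‖₂ = 11.0294.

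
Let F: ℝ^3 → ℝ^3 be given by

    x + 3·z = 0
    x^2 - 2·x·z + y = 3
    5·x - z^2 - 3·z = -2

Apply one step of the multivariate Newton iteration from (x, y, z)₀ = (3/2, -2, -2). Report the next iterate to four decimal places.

At (3/2, -2, -2): F = (-4.5000, 3.2500, 11.5000).
Jacobian J = [[1, 0, 3], [2·x - 2·z, 1, -2·x], [5, 0, -2·z - 3]].
At the point, J = [[1.0000, 0.0000, 3.0000], [7.0000, 1.0000, -3.0000], [5.0000, 0.0000, 1.0000]] (det J = -14.0000).
Solving J·Δ = −F gives Δ = (-2.7857, 23.5357, 2.4286).
Then the next iterate is (x, y, z)₁ = (-1.2857, 21.5357, 0.4286).

(-1.2857, 21.5357, 0.4286)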